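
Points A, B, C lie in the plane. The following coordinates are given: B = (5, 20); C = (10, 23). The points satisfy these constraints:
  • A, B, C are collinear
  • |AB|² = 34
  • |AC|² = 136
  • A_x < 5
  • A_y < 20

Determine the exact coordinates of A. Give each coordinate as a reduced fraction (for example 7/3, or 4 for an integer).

A = (0, 17)

1. A_x = 0  [[A, B, C are collinear ⇒ -3x+5y-85=0] ∩ [|A−(5, 20)|²=34]]
2. A_y = 17  [[A, B, C are collinear ⇒ -3x+5y-85=0] ∩ [|A−(5, 20)|²=34]]
   so A = (0, 17)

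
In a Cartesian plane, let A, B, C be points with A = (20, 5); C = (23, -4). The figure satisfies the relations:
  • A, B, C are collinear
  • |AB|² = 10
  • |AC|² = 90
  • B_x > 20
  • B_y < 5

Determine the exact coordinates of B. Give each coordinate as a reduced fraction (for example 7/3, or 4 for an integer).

1. B_x = 21  [[A, B, C are collinear ⇒ -9x-3y+195=0] ∩ [|B−(20, 5)|²=10]]
2. B_y = 2  [[A, B, C are collinear ⇒ -9x-3y+195=0] ∩ [|B−(20, 5)|²=10]]
   so B = (21, 2)

B = (21, 2)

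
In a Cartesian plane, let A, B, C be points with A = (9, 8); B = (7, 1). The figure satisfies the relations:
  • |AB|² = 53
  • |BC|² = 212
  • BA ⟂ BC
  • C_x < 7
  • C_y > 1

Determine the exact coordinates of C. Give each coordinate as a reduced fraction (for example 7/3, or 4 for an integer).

C = (-7, 5)

1. C_x = -7  [[BA ⟂ BC ⇒ 2x+7y-21=0] ∩ [|C−(7, 1)|²=212]]
2. C_y = 5  [[BA ⟂ BC ⇒ 2x+7y-21=0] ∩ [|C−(7, 1)|²=212]]
   so C = (-7, 5)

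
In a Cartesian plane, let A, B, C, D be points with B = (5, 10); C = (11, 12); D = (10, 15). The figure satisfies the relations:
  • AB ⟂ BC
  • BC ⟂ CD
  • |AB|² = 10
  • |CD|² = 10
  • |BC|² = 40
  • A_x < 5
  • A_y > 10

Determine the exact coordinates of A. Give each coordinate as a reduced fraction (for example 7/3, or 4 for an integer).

A = (4, 13)

1. A_x = 4  [[AB ⟂ BC ⇒ -6x-2y+50=0] ∩ [|A−(5, 10)|²=10]]
2. A_y = 13  [[AB ⟂ BC ⇒ -6x-2y+50=0] ∩ [|A−(5, 10)|²=10]]
   so A = (4, 13)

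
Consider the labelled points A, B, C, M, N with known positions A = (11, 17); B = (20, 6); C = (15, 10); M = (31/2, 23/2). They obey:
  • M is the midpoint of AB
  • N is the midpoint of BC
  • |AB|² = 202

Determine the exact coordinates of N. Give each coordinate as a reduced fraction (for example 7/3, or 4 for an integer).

N = (35/2, 8)

1. N_x = 35/2  [2·N = B+C = (20, 6)+(15, 10)]
2. N_y = 8  [2·N = B+C = (20, 6)+(15, 10)]
   so N = (35/2, 8)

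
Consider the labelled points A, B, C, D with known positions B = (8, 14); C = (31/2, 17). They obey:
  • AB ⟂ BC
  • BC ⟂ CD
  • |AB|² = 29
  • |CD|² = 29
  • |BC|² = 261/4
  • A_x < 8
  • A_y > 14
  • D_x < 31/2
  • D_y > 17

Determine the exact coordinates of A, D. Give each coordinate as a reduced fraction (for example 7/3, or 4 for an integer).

1. A_x = 6  [[AB ⟂ BC ⇒ -15/2x-3y+102=0] ∩ [|A−(8, 14)|²=29]]
2. A_y = 19  [[AB ⟂ BC ⇒ -15/2x-3y+102=0] ∩ [|A−(8, 14)|²=29]]
   so A = (6, 19)
3. D_x = 27/2  [[BC ⟂ CD ⇒ 15/2x+3y-669/4=0] ∩ [|D−(31/2, 17)|²=29]]
4. D_y = 22  [[BC ⟂ CD ⇒ 15/2x+3y-669/4=0] ∩ [|D−(31/2, 17)|²=29]]
   so D = (27/2, 22)

A = (6, 19)
D = (27/2, 22)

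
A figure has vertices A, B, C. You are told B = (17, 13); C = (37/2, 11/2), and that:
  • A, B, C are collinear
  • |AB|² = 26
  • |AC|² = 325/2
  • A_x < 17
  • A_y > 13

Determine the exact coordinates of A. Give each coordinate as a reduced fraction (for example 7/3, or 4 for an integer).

A = (16, 18)

1. A_x = 16  [[A, B, C are collinear ⇒ 15/2x+3/2y-147=0] ∩ [|A−(17, 13)|²=26]]
2. A_y = 18  [[A, B, C are collinear ⇒ 15/2x+3/2y-147=0] ∩ [|A−(17, 13)|²=26]]
   so A = (16, 18)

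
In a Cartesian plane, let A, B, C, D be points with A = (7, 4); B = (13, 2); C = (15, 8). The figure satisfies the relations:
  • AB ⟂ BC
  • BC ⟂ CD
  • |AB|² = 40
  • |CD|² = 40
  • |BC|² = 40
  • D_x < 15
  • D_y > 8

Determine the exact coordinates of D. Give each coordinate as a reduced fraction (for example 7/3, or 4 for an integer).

D = (9, 10)

1. D_x = 9  [[BC ⟂ CD ⇒ 2x+6y-78=0] ∩ [|D−(15, 8)|²=40]]
2. D_y = 10  [[BC ⟂ CD ⇒ 2x+6y-78=0] ∩ [|D−(15, 8)|²=40]]
   so D = (9, 10)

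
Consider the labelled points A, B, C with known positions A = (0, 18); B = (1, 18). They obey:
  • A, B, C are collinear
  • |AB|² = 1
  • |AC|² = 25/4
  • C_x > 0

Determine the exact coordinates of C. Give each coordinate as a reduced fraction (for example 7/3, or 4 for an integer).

C = (5/2, 18)

1. C_x = 5/2  [[A, B, C are collinear ⇒ 1y-18=0] ∩ [|C−(0, 18)|²=25/4]]
2. C_y = 18  [[A, B, C are collinear ⇒ 1y-18=0] ∩ [|C−(0, 18)|²=25/4]]
   so C = (5/2, 18)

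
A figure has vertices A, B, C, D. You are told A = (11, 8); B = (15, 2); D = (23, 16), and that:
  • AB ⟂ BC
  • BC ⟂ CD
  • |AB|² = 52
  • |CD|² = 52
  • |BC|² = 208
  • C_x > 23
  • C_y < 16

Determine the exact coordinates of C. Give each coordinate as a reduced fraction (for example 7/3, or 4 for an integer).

1. C_x = 27  [[AB ⟂ BC ⇒ 4x-6y-48=0] ∩ [|C−(23, 16)|²=52]]
2. C_y = 10  [[AB ⟂ BC ⇒ 4x-6y-48=0] ∩ [|C−(23, 16)|²=52]]
   so C = (27, 10)

C = (27, 10)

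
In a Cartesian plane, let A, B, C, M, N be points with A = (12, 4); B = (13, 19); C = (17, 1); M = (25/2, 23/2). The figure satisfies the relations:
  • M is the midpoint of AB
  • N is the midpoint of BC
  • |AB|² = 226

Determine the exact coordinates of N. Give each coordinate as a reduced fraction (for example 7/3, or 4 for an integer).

N = (15, 10)

1. N_x = 15  [2·N = B+C = (13, 19)+(17, 1)]
2. N_y = 10  [2·N = B+C = (13, 19)+(17, 1)]
   so N = (15, 10)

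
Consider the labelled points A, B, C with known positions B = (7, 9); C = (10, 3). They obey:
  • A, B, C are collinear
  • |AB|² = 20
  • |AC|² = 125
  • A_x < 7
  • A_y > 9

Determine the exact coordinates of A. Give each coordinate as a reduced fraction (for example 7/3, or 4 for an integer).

A = (5, 13)

1. A_x = 5  [[A, B, C are collinear ⇒ 6x+3y-69=0] ∩ [|A−(7, 9)|²=20]]
2. A_y = 13  [[A, B, C are collinear ⇒ 6x+3y-69=0] ∩ [|A−(7, 9)|²=20]]
   so A = (5, 13)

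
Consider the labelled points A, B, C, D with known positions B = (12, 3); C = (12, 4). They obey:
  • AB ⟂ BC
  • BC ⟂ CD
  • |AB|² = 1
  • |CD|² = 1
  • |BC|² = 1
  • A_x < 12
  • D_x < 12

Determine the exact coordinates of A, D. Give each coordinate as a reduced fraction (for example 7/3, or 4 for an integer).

1. A_x = 11  [[AB ⟂ BC ⇒ -1y+3=0] ∩ [|A−(12, 3)|²=1]]
2. A_y = 3  [[AB ⟂ BC ⇒ -1y+3=0] ∩ [|A−(12, 3)|²=1]]
   so A = (11, 3)
3. D_x = 11  [[BC ⟂ CD ⇒ 1y-4=0] ∩ [|D−(12, 4)|²=1]]
4. D_y = 4  [[BC ⟂ CD ⇒ 1y-4=0] ∩ [|D−(12, 4)|²=1]]
   so D = (11, 4)

A = (11, 3)
D = (11, 4)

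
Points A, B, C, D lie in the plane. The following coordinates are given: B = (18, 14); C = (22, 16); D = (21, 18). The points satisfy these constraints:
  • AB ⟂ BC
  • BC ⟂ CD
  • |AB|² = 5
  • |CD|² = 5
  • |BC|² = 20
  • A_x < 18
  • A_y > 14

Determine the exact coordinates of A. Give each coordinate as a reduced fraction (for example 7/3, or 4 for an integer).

A = (17, 16)

1. A_x = 17  [[AB ⟂ BC ⇒ -4x-2y+100=0] ∩ [|A−(18, 14)|²=5]]
2. A_y = 16  [[AB ⟂ BC ⇒ -4x-2y+100=0] ∩ [|A−(18, 14)|²=5]]
   so A = (17, 16)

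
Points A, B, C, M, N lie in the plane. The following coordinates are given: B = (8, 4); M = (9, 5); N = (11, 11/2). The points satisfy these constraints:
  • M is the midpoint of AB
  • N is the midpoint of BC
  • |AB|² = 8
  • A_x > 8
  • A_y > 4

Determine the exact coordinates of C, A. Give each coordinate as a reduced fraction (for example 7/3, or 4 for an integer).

1. A_x = 10  [A = 2·M−B = 2·(9, 5)−(8, 4)]
2. A_y = 6  [A = 2·M−B = 2·(9, 5)−(8, 4)]
   so A = (10, 6)
3. C_x = 14  [C = 2·N−B = 2·(11, 11/2)−(8, 4)]
4. C_y = 7  [C = 2·N−B = 2·(11, 11/2)−(8, 4)]
   so C = (14, 7)

C = (14, 7)
A = (10, 6)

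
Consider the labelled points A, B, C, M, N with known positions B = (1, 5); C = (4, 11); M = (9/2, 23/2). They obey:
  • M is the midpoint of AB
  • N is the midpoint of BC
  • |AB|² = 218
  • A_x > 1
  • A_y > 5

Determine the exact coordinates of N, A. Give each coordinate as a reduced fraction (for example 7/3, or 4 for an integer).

N = (5/2, 8)
A = (8, 18)

1. A_x = 8  [A = 2·M−B = 2·(9/2, 23/2)−(1, 5)]
2. A_y = 18  [A = 2·M−B = 2·(9/2, 23/2)−(1, 5)]
   so A = (8, 18)
3. N_x = 5/2  [2·N = B+C = (1, 5)+(4, 11)]
4. N_y = 8  [2·N = B+C = (1, 5)+(4, 11)]
   so N = (5/2, 8)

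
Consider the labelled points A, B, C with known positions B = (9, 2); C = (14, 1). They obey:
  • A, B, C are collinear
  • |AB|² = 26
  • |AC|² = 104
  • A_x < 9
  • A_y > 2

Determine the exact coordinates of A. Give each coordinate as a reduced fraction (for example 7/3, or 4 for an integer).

1. A_x = 4  [[A, B, C are collinear ⇒ 1x+5y-19=0] ∩ [|A−(9, 2)|²=26]]
2. A_y = 3  [[A, B, C are collinear ⇒ 1x+5y-19=0] ∩ [|A−(9, 2)|²=26]]
   so A = (4, 3)

A = (4, 3)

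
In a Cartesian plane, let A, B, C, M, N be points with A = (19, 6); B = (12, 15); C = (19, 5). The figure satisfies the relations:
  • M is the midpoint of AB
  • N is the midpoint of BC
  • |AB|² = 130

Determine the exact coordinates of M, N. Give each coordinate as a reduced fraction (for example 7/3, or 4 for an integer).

M = (31/2, 21/2)
N = (31/2, 10)

1. M_x = 31/2  [2·M = A+B = (19, 6)+(12, 15)]
2. M_y = 21/2  [2·M = A+B = (19, 6)+(12, 15)]
   so M = (31/2, 21/2)
3. N_x = 31/2  [2·N = B+C = (12, 15)+(19, 5)]
4. N_y = 10  [2·N = B+C = (12, 15)+(19, 5)]
   so N = (31/2, 10)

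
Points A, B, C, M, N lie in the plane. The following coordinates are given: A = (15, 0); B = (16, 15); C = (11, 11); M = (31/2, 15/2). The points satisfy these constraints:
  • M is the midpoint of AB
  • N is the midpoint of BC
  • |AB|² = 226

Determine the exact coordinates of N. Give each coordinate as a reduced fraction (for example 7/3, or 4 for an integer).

1. N_x = 27/2  [2·N = B+C = (16, 15)+(11, 11)]
2. N_y = 13  [2·N = B+C = (16, 15)+(11, 11)]
   so N = (27/2, 13)

N = (27/2, 13)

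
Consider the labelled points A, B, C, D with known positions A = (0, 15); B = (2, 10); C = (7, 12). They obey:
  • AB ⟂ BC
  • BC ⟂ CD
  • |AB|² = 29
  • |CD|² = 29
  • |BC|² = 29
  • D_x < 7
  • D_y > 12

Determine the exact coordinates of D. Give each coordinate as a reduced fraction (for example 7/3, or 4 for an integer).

D = (5, 17)

1. D_x = 5  [[BC ⟂ CD ⇒ 5x+2y-59=0] ∩ [|D−(7, 12)|²=29]]
2. D_y = 17  [[BC ⟂ CD ⇒ 5x+2y-59=0] ∩ [|D−(7, 12)|²=29]]
   so D = (5, 17)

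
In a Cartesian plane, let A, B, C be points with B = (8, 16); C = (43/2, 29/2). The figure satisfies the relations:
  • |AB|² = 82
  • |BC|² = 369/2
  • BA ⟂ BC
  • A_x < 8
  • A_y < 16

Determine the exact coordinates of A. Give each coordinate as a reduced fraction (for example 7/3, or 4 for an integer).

1. A_x = 7  [[BA ⟂ BC ⇒ 27/2x-3/2y-84=0] ∩ [|A−(8, 16)|²=82]]
2. A_y = 7  [[BA ⟂ BC ⇒ 27/2x-3/2y-84=0] ∩ [|A−(8, 16)|²=82]]
   so A = (7, 7)

A = (7, 7)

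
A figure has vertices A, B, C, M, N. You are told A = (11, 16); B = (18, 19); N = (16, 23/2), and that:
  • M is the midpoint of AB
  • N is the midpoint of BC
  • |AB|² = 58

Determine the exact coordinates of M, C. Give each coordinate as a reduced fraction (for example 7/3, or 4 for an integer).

1. M_x = 29/2  [2·M = A+B = (11, 16)+(18, 19)]
2. M_y = 35/2  [2·M = A+B = (11, 16)+(18, 19)]
   so M = (29/2, 35/2)
3. C_x = 14  [C = 2·N−B = 2·(16, 23/2)−(18, 19)]
4. C_y = 4  [C = 2·N−B = 2·(16, 23/2)−(18, 19)]
   so C = (14, 4)

M = (29/2, 35/2)
C = (14, 4)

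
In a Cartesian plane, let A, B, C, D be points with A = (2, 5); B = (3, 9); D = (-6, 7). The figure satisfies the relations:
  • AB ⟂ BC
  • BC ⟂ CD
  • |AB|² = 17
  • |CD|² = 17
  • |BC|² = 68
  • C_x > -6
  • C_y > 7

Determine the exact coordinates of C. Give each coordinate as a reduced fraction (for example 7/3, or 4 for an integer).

1. C_x = -5  [[AB ⟂ BC ⇒ 1x+4y-39=0] ∩ [|C−(-6, 7)|²=17]]
2. C_y = 11  [[AB ⟂ BC ⇒ 1x+4y-39=0] ∩ [|C−(-6, 7)|²=17]]
   so C = (-5, 11)

C = (-5, 11)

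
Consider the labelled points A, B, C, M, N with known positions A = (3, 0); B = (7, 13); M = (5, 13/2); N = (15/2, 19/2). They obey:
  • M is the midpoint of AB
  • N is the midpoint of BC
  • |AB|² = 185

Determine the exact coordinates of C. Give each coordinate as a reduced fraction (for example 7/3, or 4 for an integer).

1. C_x = 8  [C = 2·N−B = 2·(15/2, 19/2)−(7, 13)]
2. C_y = 6  [C = 2·N−B = 2·(15/2, 19/2)−(7, 13)]
   so C = (8, 6)

C = (8, 6)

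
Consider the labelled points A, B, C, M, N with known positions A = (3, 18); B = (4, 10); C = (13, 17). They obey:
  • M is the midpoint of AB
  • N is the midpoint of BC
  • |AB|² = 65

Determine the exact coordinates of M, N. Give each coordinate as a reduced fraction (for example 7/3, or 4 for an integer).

1. M_x = 7/2  [2·M = A+B = (3, 18)+(4, 10)]
2. M_y = 14  [2·M = A+B = (3, 18)+(4, 10)]
   so M = (7/2, 14)
3. N_x = 17/2  [2·N = B+C = (4, 10)+(13, 17)]
4. N_y = 27/2  [2·N = B+C = (4, 10)+(13, 17)]
   so N = (17/2, 27/2)

M = (7/2, 14)
N = (17/2, 27/2)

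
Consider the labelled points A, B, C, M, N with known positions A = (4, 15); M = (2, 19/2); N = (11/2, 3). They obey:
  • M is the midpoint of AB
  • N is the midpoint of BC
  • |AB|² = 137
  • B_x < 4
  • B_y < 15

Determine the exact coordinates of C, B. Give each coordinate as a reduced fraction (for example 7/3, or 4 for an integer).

1. B_x = 0  [B = 2·M−A = 2·(2, 19/2)−(4, 15)]
2. B_y = 4  [B = 2·M−A = 2·(2, 19/2)−(4, 15)]
   so B = (0, 4)
3. C_x = 11  [C = 2·N−B = 2·(11/2, 3)−(0, 4)]
4. C_y = 2  [C = 2·N−B = 2·(11/2, 3)−(0, 4)]
   so C = (11, 2)

C = (11, 2)
B = (0, 4)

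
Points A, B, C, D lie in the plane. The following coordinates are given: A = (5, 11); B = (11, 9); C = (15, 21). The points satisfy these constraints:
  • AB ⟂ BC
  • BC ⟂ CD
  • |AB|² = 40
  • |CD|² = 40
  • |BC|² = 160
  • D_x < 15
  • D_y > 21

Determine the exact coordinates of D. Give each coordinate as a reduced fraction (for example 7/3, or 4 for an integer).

1. D_x = 9  [[BC ⟂ CD ⇒ 4x+12y-312=0] ∩ [|D−(15, 21)|²=40]]
2. D_y = 23  [[BC ⟂ CD ⇒ 4x+12y-312=0] ∩ [|D−(15, 21)|²=40]]
   so D = (9, 23)

D = (9, 23)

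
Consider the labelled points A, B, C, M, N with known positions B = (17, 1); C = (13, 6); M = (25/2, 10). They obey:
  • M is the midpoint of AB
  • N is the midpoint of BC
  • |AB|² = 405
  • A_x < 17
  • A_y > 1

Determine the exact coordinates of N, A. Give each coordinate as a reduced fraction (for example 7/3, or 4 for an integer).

1. A_x = 8  [A = 2·M−B = 2·(25/2, 10)−(17, 1)]
2. A_y = 19  [A = 2·M−B = 2·(25/2, 10)−(17, 1)]
   so A = (8, 19)
3. N_x = 15  [2·N = B+C = (17, 1)+(13, 6)]
4. N_y = 7/2  [2·N = B+C = (17, 1)+(13, 6)]
   so N = (15, 7/2)

N = (15, 7/2)
A = (8, 19)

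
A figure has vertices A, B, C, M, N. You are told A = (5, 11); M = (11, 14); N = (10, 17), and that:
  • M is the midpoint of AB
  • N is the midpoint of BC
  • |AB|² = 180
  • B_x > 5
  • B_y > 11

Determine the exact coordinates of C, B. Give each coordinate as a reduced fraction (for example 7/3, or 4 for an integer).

1. B_x = 17  [B = 2·M−A = 2·(11, 14)−(5, 11)]
2. B_y = 17  [B = 2·M−A = 2·(11, 14)−(5, 11)]
   so B = (17, 17)
3. C_x = 3  [C = 2·N−B = 2·(10, 17)−(17, 17)]
4. C_y = 17  [C = 2·N−B = 2·(10, 17)−(17, 17)]
   so C = (3, 17)

C = (3, 17)
B = (17, 17)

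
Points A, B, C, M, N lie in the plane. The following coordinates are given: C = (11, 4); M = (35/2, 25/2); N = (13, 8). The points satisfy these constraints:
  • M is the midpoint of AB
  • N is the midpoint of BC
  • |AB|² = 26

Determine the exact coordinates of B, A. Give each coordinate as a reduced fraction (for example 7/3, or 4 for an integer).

B = (15, 12)
A = (20, 13)

1. B_x = 15  [B = 2·N−C = 2·(13, 8)−(11, 4)]
2. B_y = 12  [B = 2·N−C = 2·(13, 8)−(11, 4)]
   so B = (15, 12)
3. A_x = 20  [A = 2·M−B = 2·(35/2, 25/2)−(15, 12)]
4. A_y = 13  [A = 2·M−B = 2·(35/2, 25/2)−(15, 12)]
   so A = (20, 13)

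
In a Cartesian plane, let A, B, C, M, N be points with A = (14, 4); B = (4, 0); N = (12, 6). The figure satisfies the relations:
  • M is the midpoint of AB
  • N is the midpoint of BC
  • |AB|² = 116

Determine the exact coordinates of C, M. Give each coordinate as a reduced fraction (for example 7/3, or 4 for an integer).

C = (20, 12)
M = (9, 2)

1. M_x = 9  [2·M = A+B = (14, 4)+(4, 0)]
2. M_y = 2  [2·M = A+B = (14, 4)+(4, 0)]
   so M = (9, 2)
3. C_x = 20  [C = 2·N−B = 2·(12, 6)−(4, 0)]
4. C_y = 12  [C = 2·N−B = 2·(12, 6)−(4, 0)]
   so C = (20, 12)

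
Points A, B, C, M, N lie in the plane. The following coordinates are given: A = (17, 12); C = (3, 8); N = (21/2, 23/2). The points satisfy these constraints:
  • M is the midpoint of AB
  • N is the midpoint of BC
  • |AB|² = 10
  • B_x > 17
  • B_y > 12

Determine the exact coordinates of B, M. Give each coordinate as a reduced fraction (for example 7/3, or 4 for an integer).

1. B_x = 18  [B = 2·N−C = 2·(21/2, 23/2)−(3, 8)]
2. B_y = 15  [B = 2·N−C = 2·(21/2, 23/2)−(3, 8)]
   so B = (18, 15)
3. M_x = 35/2  [2·M = A+B = (17, 12)+(18, 15)]
4. M_y = 27/2  [2·M = A+B = (17, 12)+(18, 15)]
   so M = (35/2, 27/2)

B = (18, 15)
M = (35/2, 27/2)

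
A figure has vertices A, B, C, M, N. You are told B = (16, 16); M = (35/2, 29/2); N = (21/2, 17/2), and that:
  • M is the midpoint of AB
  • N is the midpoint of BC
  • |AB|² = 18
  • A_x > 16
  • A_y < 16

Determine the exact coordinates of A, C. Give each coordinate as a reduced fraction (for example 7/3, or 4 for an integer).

A = (19, 13)
C = (5, 1)

1. A_x = 19  [A = 2·M−B = 2·(35/2, 29/2)−(16, 16)]
2. A_y = 13  [A = 2·M−B = 2·(35/2, 29/2)−(16, 16)]
   so A = (19, 13)
3. C_x = 5  [C = 2·N−B = 2·(21/2, 17/2)−(16, 16)]
4. C_y = 1  [C = 2·N−B = 2·(21/2, 17/2)−(16, 16)]
   so C = (5, 1)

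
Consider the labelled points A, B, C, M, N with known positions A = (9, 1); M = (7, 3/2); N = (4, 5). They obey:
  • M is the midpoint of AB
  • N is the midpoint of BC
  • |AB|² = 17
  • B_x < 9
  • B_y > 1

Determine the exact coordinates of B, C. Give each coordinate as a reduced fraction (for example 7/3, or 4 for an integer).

B = (5, 2)
C = (3, 8)

1. B_x = 5  [B = 2·M−A = 2·(7, 3/2)−(9, 1)]
2. B_y = 2  [B = 2·M−A = 2·(7, 3/2)−(9, 1)]
   so B = (5, 2)
3. C_x = 3  [C = 2·N−B = 2·(4, 5)−(5, 2)]
4. C_y = 8  [C = 2·N−B = 2·(4, 5)−(5, 2)]
   so C = (3, 8)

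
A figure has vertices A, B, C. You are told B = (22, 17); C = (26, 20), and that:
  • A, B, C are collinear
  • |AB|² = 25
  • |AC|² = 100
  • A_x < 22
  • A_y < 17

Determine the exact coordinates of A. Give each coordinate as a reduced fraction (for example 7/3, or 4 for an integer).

A = (18, 14)

1. A_x = 18  [[A, B, C are collinear ⇒ -3x+4y-2=0] ∩ [|A−(22, 17)|²=25]]
2. A_y = 14  [[A, B, C are collinear ⇒ -3x+4y-2=0] ∩ [|A−(22, 17)|²=25]]
   so A = (18, 14)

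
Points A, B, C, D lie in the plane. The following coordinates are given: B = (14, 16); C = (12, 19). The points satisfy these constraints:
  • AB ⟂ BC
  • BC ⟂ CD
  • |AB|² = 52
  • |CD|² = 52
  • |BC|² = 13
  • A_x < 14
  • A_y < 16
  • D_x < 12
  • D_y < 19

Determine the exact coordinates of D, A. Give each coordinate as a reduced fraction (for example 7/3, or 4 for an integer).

1. D_x = 6  [[BC ⟂ CD ⇒ -2x+3y-33=0] ∩ [|D−(12, 19)|²=52]]
2. D_y = 15  [[BC ⟂ CD ⇒ -2x+3y-33=0] ∩ [|D−(12, 19)|²=52]]
   so D = (6, 15)
3. A_x = 8  [[AB ⟂ BC ⇒ 2x-3y+20=0] ∩ [|A−(14, 16)|²=52]]
4. A_y = 12  [[AB ⟂ BC ⇒ 2x-3y+20=0] ∩ [|A−(14, 16)|²=52]]
   so A = (8, 12)

D = (6, 15)
A = (8, 12)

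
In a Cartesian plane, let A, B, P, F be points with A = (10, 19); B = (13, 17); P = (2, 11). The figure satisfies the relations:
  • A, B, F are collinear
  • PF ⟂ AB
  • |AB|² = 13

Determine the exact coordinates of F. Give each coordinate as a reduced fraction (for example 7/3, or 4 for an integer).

F = (106/13, 263/13)

1. F_x = 106/13  [[A, B, F are collinear ⇒ 2x+3y-77=0] ∩ [PF ⟂ AB ⇒ 3x-2y+16=0]]
2. F_y = 263/13  [[A, B, F are collinear ⇒ 2x+3y-77=0] ∩ [PF ⟂ AB ⇒ 3x-2y+16=0]]
   so F = (106/13, 263/13)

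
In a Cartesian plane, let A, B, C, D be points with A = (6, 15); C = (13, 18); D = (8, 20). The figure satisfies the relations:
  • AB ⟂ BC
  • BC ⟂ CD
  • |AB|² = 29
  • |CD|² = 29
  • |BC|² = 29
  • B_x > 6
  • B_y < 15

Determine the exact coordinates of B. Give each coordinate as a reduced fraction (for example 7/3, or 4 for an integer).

1. B_x = 11  [[BC ⟂ CD ⇒ 5x-2y-29=0] ∩ [|B−(6, 15)|²=29]]
2. B_y = 13  [[BC ⟂ CD ⇒ 5x-2y-29=0] ∩ [|B−(6, 15)|²=29]]
   so B = (11, 13)

B = (11, 13)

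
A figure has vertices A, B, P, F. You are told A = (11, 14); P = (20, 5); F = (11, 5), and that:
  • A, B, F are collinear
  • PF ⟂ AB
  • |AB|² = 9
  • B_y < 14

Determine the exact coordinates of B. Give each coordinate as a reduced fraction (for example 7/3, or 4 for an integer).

1. B_x = 11  [[A, B, F are collinear ⇒ -9x+99=0] ∩ [|B−(11, 14)|²=9]]
2. B_y = 11  [[A, B, F are collinear ⇒ -9x+99=0] ∩ [|B−(11, 14)|²=9]]
   so B = (11, 11)

B = (11, 11)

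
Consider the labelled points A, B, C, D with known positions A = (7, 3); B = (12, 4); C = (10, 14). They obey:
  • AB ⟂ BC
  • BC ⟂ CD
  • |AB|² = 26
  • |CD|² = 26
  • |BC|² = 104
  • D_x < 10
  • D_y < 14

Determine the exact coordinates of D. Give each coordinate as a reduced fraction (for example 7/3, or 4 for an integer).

1. D_x = 5  [[BC ⟂ CD ⇒ -2x+10y-120=0] ∩ [|D−(10, 14)|²=26]]
2. D_y = 13  [[BC ⟂ CD ⇒ -2x+10y-120=0] ∩ [|D−(10, 14)|²=26]]
   so D = (5, 13)

D = (5, 13)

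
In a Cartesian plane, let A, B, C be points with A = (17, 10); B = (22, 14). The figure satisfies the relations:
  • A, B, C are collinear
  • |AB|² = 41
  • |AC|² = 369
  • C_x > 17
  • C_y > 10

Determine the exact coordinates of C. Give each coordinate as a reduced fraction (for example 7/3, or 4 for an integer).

C = (32, 22)

1. C_x = 32  [[A, B, C are collinear ⇒ -4x+5y+18=0] ∩ [|C−(17, 10)|²=369]]
2. C_y = 22  [[A, B, C are collinear ⇒ -4x+5y+18=0] ∩ [|C−(17, 10)|²=369]]
   so C = (32, 22)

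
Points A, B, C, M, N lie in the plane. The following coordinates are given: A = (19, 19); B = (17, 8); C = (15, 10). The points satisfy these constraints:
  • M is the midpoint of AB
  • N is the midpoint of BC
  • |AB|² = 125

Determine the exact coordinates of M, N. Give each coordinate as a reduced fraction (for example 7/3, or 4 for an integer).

1. M_x = 18  [2·M = A+B = (19, 19)+(17, 8)]
2. M_y = 27/2  [2·M = A+B = (19, 19)+(17, 8)]
   so M = (18, 27/2)
3. N_x = 16  [2·N = B+C = (17, 8)+(15, 10)]
4. N_y = 9  [2·N = B+C = (17, 8)+(15, 10)]
   so N = (16, 9)

M = (18, 27/2)
N = (16, 9)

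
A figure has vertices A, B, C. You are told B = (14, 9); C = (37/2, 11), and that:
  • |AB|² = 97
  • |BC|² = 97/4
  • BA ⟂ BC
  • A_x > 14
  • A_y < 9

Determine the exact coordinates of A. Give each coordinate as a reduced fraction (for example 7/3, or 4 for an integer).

A = (18, 0)

1. A_x = 18  [[BA ⟂ BC ⇒ 9/2x+2y-81=0] ∩ [|A−(14, 9)|²=97]]
2. A_y = 0  [[BA ⟂ BC ⇒ 9/2x+2y-81=0] ∩ [|A−(14, 9)|²=97]]
   so A = (18, 0)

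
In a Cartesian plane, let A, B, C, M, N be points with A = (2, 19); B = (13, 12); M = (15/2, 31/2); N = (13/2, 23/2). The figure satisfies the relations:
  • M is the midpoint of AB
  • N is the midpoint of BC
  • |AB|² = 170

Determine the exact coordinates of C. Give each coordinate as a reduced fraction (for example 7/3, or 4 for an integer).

C = (0, 11)

1. C_x = 0  [C = 2·N−B = 2·(13/2, 23/2)−(13, 12)]
2. C_y = 11  [C = 2·N−B = 2·(13/2, 23/2)−(13, 12)]
   so C = (0, 11)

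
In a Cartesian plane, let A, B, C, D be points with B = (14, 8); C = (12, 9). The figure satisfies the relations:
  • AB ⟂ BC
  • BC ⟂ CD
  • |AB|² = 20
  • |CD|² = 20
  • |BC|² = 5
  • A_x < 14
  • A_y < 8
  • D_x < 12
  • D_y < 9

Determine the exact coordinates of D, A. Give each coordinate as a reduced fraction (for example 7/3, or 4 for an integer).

D = (10, 5)
A = (12, 4)

1. D_x = 10  [[BC ⟂ CD ⇒ -2x+1y+15=0] ∩ [|D−(12, 9)|²=20]]
2. D_y = 5  [[BC ⟂ CD ⇒ -2x+1y+15=0] ∩ [|D−(12, 9)|²=20]]
   so D = (10, 5)
3. A_x = 12  [[AB ⟂ BC ⇒ 2x-1y-20=0] ∩ [|A−(14, 8)|²=20]]
4. A_y = 4  [[AB ⟂ BC ⇒ 2x-1y-20=0] ∩ [|A−(14, 8)|²=20]]
   so A = (12, 4)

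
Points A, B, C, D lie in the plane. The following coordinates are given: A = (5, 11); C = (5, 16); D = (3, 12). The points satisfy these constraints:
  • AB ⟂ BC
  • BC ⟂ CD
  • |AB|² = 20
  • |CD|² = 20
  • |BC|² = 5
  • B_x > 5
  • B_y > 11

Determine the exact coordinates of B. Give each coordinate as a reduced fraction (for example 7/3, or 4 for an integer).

B = (7, 15)

1. B_x = 7  [[BC ⟂ CD ⇒ 2x+4y-74=0] ∩ [|B−(5, 11)|²=20]]
2. B_y = 15  [[BC ⟂ CD ⇒ 2x+4y-74=0] ∩ [|B−(5, 11)|²=20]]
   so B = (7, 15)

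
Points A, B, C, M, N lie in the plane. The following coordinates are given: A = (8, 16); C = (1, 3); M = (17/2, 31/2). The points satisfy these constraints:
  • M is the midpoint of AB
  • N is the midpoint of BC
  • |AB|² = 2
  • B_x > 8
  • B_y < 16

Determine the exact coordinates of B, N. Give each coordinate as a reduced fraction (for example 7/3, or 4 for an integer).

B = (9, 15)
N = (5, 9)

1. B_x = 9  [B = 2·M−A = 2·(17/2, 31/2)−(8, 16)]
2. B_y = 15  [B = 2·M−A = 2·(17/2, 31/2)−(8, 16)]
   so B = (9, 15)
3. N_x = 5  [2·N = B+C = (9, 15)+(1, 3)]
4. N_y = 9  [2·N = B+C = (9, 15)+(1, 3)]
   so N = (5, 9)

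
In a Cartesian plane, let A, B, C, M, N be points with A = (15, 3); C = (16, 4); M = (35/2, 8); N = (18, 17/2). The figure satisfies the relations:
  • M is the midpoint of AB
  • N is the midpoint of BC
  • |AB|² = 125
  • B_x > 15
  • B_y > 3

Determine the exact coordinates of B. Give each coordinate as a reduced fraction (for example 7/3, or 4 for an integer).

B = (20, 13)

1. B_x = 20  [B = 2·M−A = 2·(35/2, 8)−(15, 3)]
2. B_y = 13  [B = 2·M−A = 2·(35/2, 8)−(15, 3)]
   so B = (20, 13)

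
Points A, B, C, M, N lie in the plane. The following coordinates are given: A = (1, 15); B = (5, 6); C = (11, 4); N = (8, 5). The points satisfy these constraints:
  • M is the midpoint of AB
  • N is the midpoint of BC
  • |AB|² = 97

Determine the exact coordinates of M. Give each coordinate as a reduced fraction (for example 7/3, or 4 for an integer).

M = (3, 21/2)

1. M_x = 3  [2·M = A+B = (1, 15)+(5, 6)]
2. M_y = 21/2  [2·M = A+B = (1, 15)+(5, 6)]
   so M = (3, 21/2)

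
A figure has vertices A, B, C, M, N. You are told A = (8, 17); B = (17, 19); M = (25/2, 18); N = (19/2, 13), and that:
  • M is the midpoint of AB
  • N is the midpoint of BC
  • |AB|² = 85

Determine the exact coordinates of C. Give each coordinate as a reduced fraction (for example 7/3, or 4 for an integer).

C = (2, 7)

1. C_x = 2  [C = 2·N−B = 2·(19/2, 13)−(17, 19)]
2. C_y = 7  [C = 2·N−B = 2·(19/2, 13)−(17, 19)]
   so C = (2, 7)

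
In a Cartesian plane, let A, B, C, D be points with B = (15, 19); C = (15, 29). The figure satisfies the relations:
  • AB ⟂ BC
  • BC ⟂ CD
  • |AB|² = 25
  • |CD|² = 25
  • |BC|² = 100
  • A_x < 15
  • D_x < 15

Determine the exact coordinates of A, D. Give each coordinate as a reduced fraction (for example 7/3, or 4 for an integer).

A = (10, 19)
D = (10, 29)

1. A_x = 10  [[AB ⟂ BC ⇒ -10y+190=0] ∩ [|A−(15, 19)|²=25]]
2. A_y = 19  [[AB ⟂ BC ⇒ -10y+190=0] ∩ [|A−(15, 19)|²=25]]
   so A = (10, 19)
3. D_x = 10  [[BC ⟂ CD ⇒ 10y-290=0] ∩ [|D−(15, 29)|²=25]]
4. D_y = 29  [[BC ⟂ CD ⇒ 10y-290=0] ∩ [|D−(15, 29)|²=25]]
   so D = (10, 29)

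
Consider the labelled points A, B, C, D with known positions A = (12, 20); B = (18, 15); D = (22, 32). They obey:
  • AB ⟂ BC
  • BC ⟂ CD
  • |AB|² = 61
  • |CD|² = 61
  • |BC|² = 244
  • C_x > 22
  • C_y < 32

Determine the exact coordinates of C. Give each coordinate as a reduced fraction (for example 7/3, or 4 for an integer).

1. C_x = 28  [[AB ⟂ BC ⇒ 6x-5y-33=0] ∩ [|C−(22, 32)|²=61]]
2. C_y = 27  [[AB ⟂ BC ⇒ 6x-5y-33=0] ∩ [|C−(22, 32)|²=61]]
   so C = (28, 27)

C = (28, 27)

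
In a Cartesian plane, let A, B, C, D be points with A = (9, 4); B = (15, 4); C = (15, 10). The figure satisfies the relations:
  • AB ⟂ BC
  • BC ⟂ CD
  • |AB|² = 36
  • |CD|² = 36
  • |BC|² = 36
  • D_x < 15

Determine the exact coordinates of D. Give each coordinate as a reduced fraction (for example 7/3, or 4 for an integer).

1. D_x = 9  [[BC ⟂ CD ⇒ 6y-60=0] ∩ [|D−(15, 10)|²=36]]
2. D_y = 10  [[BC ⟂ CD ⇒ 6y-60=0] ∩ [|D−(15, 10)|²=36]]
   so D = (9, 10)

D = (9, 10)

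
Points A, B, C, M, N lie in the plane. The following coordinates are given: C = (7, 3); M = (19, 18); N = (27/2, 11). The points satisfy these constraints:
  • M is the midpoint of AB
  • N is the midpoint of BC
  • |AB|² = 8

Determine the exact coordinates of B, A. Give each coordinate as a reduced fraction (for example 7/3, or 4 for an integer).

1. B_x = 20  [B = 2·N−C = 2·(27/2, 11)−(7, 3)]
2. B_y = 19  [B = 2·N−C = 2·(27/2, 11)−(7, 3)]
   so B = (20, 19)
3. A_x = 18  [A = 2·M−B = 2·(19, 18)−(20, 19)]
4. A_y = 17  [A = 2·M−B = 2·(19, 18)−(20, 19)]
   so A = (18, 17)

B = (20, 19)
A = (18, 17)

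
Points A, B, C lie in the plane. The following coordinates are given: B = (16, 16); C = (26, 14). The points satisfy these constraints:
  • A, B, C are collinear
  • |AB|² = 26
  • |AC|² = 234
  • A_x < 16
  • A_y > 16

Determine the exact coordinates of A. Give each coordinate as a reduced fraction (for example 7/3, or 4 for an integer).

A = (11, 17)

1. A_x = 11  [[A, B, C are collinear ⇒ 2x+10y-192=0] ∩ [|A−(16, 16)|²=26]]
2. A_y = 17  [[A, B, C are collinear ⇒ 2x+10y-192=0] ∩ [|A−(16, 16)|²=26]]
   so A = (11, 17)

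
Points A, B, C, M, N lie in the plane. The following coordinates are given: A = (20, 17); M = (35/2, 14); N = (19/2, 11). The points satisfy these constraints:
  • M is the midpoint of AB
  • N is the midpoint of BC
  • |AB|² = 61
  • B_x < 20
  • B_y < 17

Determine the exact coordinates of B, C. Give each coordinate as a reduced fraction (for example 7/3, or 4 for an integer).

B = (15, 11)
C = (4, 11)

1. B_x = 15  [B = 2·M−A = 2·(35/2, 14)−(20, 17)]
2. B_y = 11  [B = 2·M−A = 2·(35/2, 14)−(20, 17)]
   so B = (15, 11)
3. C_x = 4  [C = 2·N−B = 2·(19/2, 11)−(15, 11)]
4. C_y = 11  [C = 2·N−B = 2·(19/2, 11)−(15, 11)]
   so C = (4, 11)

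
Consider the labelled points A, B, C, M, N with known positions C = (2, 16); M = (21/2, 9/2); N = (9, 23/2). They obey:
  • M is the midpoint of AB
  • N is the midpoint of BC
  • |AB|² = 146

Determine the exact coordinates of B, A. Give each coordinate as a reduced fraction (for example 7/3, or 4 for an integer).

B = (16, 7)
A = (5, 2)

1. B_x = 16  [B = 2·N−C = 2·(9, 23/2)−(2, 16)]
2. B_y = 7  [B = 2·N−C = 2·(9, 23/2)−(2, 16)]
   so B = (16, 7)
3. A_x = 5  [A = 2·M−B = 2·(21/2, 9/2)−(16, 7)]
4. A_y = 2  [A = 2·M−B = 2·(21/2, 9/2)−(16, 7)]
   so A = (5, 2)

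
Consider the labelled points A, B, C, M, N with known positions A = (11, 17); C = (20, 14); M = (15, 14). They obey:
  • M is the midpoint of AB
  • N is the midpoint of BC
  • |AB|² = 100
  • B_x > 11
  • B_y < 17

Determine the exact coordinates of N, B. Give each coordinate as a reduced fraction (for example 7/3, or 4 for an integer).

1. B_x = 19  [B = 2·M−A = 2·(15, 14)−(11, 17)]
2. B_y = 11  [B = 2·M−A = 2·(15, 14)−(11, 17)]
   so B = (19, 11)
3. N_x = 39/2  [2·N = B+C = (19, 11)+(20, 14)]
4. N_y = 25/2  [2·N = B+C = (19, 11)+(20, 14)]
   so N = (39/2, 25/2)

N = (39/2, 25/2)
B = (19, 11)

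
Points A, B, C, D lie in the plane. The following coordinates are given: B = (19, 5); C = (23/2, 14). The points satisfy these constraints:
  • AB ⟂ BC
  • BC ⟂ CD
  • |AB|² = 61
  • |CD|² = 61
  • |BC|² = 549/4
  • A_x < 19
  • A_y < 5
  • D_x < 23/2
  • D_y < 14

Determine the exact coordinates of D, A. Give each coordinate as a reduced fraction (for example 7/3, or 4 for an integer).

D = (11/2, 9)
A = (13, 0)

1. D_x = 11/2  [[BC ⟂ CD ⇒ -15/2x+9y-159/4=0] ∩ [|D−(23/2, 14)|²=61]]
2. D_y = 9  [[BC ⟂ CD ⇒ -15/2x+9y-159/4=0] ∩ [|D−(23/2, 14)|²=61]]
   so D = (11/2, 9)
3. A_x = 13  [[AB ⟂ BC ⇒ 15/2x-9y-195/2=0] ∩ [|A−(19, 5)|²=61]]
4. A_y = 0  [[AB ⟂ BC ⇒ 15/2x-9y-195/2=0] ∩ [|A−(19, 5)|²=61]]
   so A = (13, 0)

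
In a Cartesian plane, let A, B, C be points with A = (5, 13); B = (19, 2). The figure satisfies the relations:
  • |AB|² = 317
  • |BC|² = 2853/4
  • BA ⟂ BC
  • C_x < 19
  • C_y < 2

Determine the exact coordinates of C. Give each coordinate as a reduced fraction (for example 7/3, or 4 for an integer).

1. C_x = 5/2  [[BA ⟂ BC ⇒ -14x+11y+244=0] ∩ [|C−(19, 2)|²=2853/4]]
2. C_y = -19  [[BA ⟂ BC ⇒ -14x+11y+244=0] ∩ [|C−(19, 2)|²=2853/4]]
   so C = (5/2, -19)

C = (5/2, -19)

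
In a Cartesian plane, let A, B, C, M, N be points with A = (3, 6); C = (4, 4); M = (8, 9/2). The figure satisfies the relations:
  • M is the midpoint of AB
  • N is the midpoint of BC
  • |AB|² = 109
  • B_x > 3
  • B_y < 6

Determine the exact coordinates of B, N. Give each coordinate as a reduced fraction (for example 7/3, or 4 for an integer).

1. B_x = 13  [B = 2·M−A = 2·(8, 9/2)−(3, 6)]
2. B_y = 3  [B = 2·M−A = 2·(8, 9/2)−(3, 6)]
   so B = (13, 3)
3. N_x = 17/2  [2·N = B+C = (13, 3)+(4, 4)]
4. N_y = 7/2  [2·N = B+C = (13, 3)+(4, 4)]
   so N = (17/2, 7/2)

B = (13, 3)
N = (17/2, 7/2)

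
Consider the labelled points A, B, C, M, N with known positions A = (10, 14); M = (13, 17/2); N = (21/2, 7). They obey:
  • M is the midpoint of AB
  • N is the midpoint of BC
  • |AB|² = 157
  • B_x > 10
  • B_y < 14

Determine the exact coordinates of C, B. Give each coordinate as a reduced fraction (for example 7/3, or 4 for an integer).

1. B_x = 16  [B = 2·M−A = 2·(13, 17/2)−(10, 14)]
2. B_y = 3  [B = 2·M−A = 2·(13, 17/2)−(10, 14)]
   so B = (16, 3)
3. C_x = 5  [C = 2·N−B = 2·(21/2, 7)−(16, 3)]
4. C_y = 11  [C = 2·N−B = 2·(21/2, 7)−(16, 3)]
   so C = (5, 11)

C = (5, 11)
B = (16, 3)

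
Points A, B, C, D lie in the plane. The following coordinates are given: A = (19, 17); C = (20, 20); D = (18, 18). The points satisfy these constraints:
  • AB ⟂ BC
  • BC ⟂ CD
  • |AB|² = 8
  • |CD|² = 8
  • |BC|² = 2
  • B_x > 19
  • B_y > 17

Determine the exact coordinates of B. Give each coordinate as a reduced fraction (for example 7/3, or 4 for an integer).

1. B_x = 21  [[BC ⟂ CD ⇒ 2x+2y-80=0] ∩ [|B−(19, 17)|²=8]]
2. B_y = 19  [[BC ⟂ CD ⇒ 2x+2y-80=0] ∩ [|B−(19, 17)|²=8]]
   so B = (21, 19)

B = (21, 19)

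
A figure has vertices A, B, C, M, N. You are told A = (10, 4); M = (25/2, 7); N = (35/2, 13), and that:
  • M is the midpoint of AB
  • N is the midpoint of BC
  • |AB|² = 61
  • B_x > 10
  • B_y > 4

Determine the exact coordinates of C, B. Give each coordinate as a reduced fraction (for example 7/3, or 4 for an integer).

1. B_x = 15  [B = 2·M−A = 2·(25/2, 7)−(10, 4)]
2. B_y = 10  [B = 2·M−A = 2·(25/2, 7)−(10, 4)]
   so B = (15, 10)
3. C_x = 20  [C = 2·N−B = 2·(35/2, 13)−(15, 10)]
4. C_y = 16  [C = 2·N−B = 2·(35/2, 13)−(15, 10)]
   so C = (20, 16)

C = (20, 16)
B = (15, 10)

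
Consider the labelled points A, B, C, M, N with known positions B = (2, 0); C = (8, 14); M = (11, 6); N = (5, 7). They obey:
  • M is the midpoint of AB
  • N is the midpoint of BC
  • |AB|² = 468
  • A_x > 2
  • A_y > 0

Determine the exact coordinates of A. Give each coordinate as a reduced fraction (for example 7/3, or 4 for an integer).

A = (20, 12)

1. A_x = 20  [A = 2·M−B = 2·(11, 6)−(2, 0)]
2. A_y = 12  [A = 2·M−B = 2·(11, 6)−(2, 0)]
   so A = (20, 12)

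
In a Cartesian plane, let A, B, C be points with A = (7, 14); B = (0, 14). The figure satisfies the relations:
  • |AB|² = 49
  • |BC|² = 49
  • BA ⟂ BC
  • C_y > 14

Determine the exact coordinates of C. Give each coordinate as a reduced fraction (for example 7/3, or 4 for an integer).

1. C_x = 0  [[BA ⟂ BC ⇒ 7x=0] ∩ [|C−(0, 14)|²=49]]
2. C_y = 21  [[BA ⟂ BC ⇒ 7x=0] ∩ [|C−(0, 14)|²=49]]
   so C = (0, 21)

C = (0, 21)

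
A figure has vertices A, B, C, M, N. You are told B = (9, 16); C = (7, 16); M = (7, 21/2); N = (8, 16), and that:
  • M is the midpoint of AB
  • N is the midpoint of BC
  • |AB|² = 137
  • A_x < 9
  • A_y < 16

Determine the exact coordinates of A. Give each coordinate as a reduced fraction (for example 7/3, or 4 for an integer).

A = (5, 5)

1. A_x = 5  [A = 2·M−B = 2·(7, 21/2)−(9, 16)]
2. A_y = 5  [A = 2·M−B = 2·(7, 21/2)−(9, 16)]
   so A = (5, 5)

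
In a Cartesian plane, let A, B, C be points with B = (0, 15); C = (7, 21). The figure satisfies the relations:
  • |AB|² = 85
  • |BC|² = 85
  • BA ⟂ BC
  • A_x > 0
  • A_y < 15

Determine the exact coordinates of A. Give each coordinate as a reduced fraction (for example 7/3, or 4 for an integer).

A = (6, 8)

1. A_x = 6  [[BA ⟂ BC ⇒ 7x+6y-90=0] ∩ [|A−(0, 15)|²=85]]
2. A_y = 8  [[BA ⟂ BC ⇒ 7x+6y-90=0] ∩ [|A−(0, 15)|²=85]]
   so A = (6, 8)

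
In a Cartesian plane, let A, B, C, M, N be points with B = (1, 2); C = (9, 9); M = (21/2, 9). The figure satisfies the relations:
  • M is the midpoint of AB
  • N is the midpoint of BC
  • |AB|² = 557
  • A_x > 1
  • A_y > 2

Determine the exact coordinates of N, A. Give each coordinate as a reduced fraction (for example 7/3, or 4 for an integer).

1. A_x = 20  [A = 2·M−B = 2·(21/2, 9)−(1, 2)]
2. A_y = 16  [A = 2·M−B = 2·(21/2, 9)−(1, 2)]
   so A = (20, 16)
3. N_x = 5  [2·N = B+C = (1, 2)+(9, 9)]
4. N_y = 11/2  [2·N = B+C = (1, 2)+(9, 9)]
   so N = (5, 11/2)

N = (5, 11/2)
A = (20, 16)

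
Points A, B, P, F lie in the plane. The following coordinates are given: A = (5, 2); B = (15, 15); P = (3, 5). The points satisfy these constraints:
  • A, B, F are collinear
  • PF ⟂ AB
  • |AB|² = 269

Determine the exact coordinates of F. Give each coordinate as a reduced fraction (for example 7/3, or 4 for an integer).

1. F_x = 1535/269  [[A, B, F are collinear ⇒ -13x+10y+45=0] ∩ [PF ⟂ AB ⇒ 10x+13y-95=0]]
2. F_y = 785/269  [[A, B, F are collinear ⇒ -13x+10y+45=0] ∩ [PF ⟂ AB ⇒ 10x+13y-95=0]]
   so F = (1535/269, 785/269)

F = (1535/269, 785/269)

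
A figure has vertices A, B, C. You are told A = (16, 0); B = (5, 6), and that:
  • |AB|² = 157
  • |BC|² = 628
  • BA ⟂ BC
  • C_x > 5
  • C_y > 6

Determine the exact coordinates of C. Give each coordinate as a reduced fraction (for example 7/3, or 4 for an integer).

C = (17, 28)

1. C_x = 17  [[BA ⟂ BC ⇒ 11x-6y-19=0] ∩ [|C−(5, 6)|²=628]]
2. C_y = 28  [[BA ⟂ BC ⇒ 11x-6y-19=0] ∩ [|C−(5, 6)|²=628]]
   so C = (17, 28)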